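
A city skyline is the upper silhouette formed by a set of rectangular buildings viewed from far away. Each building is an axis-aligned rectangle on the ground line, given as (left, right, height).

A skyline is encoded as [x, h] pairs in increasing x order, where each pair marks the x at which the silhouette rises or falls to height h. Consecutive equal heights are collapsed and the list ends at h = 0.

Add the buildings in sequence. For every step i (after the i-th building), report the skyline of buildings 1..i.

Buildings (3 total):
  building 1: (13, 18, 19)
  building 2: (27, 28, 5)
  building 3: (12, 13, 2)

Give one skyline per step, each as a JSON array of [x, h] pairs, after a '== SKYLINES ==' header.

== SKYLINES ==
[[13,19],[18,0]]
[[13,19],[18,0],[27,5],[28,0]]
[[12,2],[13,19],[18,0],[27,5],[28,0]]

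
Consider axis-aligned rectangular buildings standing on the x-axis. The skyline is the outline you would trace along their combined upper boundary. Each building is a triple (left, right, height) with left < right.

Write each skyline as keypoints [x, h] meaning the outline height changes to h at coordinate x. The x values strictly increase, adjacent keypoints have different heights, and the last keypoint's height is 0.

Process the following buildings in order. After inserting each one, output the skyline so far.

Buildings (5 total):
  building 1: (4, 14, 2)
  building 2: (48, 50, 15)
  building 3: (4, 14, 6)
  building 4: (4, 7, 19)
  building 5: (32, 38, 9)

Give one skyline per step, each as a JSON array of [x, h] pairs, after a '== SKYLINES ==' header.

== SKYLINES ==
[[4,2],[14,0]]
[[4,2],[14,0],[48,15],[50,0]]
[[4,6],[14,0],[48,15],[50,0]]
[[4,19],[7,6],[14,0],[48,15],[50,0]]
[[4,19],[7,6],[14,0],[32,9],[38,0],[48,15],[50,0]]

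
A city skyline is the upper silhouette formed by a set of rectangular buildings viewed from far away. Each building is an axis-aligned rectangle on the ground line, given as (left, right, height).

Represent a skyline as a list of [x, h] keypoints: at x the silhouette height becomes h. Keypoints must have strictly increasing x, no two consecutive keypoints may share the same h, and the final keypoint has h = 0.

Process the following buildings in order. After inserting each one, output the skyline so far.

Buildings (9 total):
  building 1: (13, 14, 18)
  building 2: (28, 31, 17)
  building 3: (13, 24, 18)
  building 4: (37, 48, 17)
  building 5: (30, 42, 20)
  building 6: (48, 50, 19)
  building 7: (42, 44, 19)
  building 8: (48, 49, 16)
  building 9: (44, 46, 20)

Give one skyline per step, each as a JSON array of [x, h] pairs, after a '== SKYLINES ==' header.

== SKYLINES ==
[[13,18],[14,0]]
[[13,18],[14,0],[28,17],[31,0]]
[[13,18],[24,0],[28,17],[31,0]]
[[13,18],[24,0],[28,17],[31,0],[37,17],[48,0]]
[[13,18],[24,0],[28,17],[30,20],[42,17],[48,0]]
[[13,18],[24,0],[28,17],[30,20],[42,17],[48,19],[50,0]]
[[13,18],[24,0],[28,17],[30,20],[42,19],[44,17],[48,19],[50,0]]
[[13,18],[24,0],[28,17],[30,20],[42,19],[44,17],[48,19],[50,0]]
[[13,18],[24,0],[28,17],[30,20],[42,19],[44,20],[46,17],[48,19],[50,0]]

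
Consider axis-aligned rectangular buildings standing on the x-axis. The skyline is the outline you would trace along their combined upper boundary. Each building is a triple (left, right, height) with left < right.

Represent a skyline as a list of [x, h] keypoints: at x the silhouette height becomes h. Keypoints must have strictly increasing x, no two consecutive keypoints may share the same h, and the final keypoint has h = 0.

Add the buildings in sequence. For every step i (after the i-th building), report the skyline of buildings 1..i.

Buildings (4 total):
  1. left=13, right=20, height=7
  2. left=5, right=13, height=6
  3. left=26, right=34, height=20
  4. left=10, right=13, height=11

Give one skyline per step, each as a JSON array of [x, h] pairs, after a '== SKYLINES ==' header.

== SKYLINES ==
[[13,7],[20,0]]
[[5,6],[13,7],[20,0]]
[[5,6],[13,7],[20,0],[26,20],[34,0]]
[[5,6],[10,11],[13,7],[20,0],[26,20],[34,0]]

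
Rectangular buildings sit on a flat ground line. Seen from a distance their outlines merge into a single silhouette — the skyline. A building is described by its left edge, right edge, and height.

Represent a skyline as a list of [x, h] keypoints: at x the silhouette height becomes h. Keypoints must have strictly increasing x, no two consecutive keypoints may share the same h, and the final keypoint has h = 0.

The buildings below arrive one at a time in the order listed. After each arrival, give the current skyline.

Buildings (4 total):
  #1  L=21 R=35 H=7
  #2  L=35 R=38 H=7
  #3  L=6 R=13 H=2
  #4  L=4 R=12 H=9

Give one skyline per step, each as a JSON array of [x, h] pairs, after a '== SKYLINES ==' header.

== SKYLINES ==
[[21,7],[35,0]]
[[21,7],[38,0]]
[[6,2],[13,0],[21,7],[38,0]]
[[4,9],[12,2],[13,0],[21,7],[38,0]]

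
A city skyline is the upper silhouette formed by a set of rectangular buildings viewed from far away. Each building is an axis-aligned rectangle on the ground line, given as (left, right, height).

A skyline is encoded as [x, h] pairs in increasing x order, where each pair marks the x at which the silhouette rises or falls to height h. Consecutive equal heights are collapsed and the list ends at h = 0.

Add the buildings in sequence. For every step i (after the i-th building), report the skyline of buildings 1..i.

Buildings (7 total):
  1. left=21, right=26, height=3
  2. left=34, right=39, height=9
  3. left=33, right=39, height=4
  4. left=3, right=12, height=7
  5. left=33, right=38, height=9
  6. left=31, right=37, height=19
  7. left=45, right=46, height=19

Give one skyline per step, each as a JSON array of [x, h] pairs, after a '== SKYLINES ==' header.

== SKYLINES ==
[[21,3],[26,0]]
[[21,3],[26,0],[34,9],[39,0]]
[[21,3],[26,0],[33,4],[34,9],[39,0]]
[[3,7],[12,0],[21,3],[26,0],[33,4],[34,9],[39,0]]
[[3,7],[12,0],[21,3],[26,0],[33,9],[39,0]]
[[3,7],[12,0],[21,3],[26,0],[31,19],[37,9],[39,0]]
[[3,7],[12,0],[21,3],[26,0],[31,19],[37,9],[39,0],[45,19],[46,0]]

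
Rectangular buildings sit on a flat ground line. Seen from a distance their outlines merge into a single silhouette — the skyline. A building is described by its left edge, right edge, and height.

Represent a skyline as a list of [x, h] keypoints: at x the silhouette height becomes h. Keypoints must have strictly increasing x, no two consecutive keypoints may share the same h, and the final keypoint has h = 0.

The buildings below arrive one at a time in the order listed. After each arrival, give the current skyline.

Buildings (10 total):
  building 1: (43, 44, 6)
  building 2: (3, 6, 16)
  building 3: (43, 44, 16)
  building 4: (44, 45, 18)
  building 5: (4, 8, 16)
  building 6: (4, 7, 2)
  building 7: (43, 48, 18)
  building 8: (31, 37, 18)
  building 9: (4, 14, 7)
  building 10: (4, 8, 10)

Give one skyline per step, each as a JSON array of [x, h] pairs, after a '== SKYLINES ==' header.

== SKYLINES ==
[[43,6],[44,0]]
[[3,16],[6,0],[43,6],[44,0]]
[[3,16],[6,0],[43,16],[44,0]]
[[3,16],[6,0],[43,16],[44,18],[45,0]]
[[3,16],[8,0],[43,16],[44,18],[45,0]]
[[3,16],[8,0],[43,16],[44,18],[45,0]]
[[3,16],[8,0],[43,18],[48,0]]
[[3,16],[8,0],[31,18],[37,0],[43,18],[48,0]]
[[3,16],[8,7],[14,0],[31,18],[37,0],[43,18],[48,0]]
[[3,16],[8,7],[14,0],[31,18],[37,0],[43,18],[48,0]]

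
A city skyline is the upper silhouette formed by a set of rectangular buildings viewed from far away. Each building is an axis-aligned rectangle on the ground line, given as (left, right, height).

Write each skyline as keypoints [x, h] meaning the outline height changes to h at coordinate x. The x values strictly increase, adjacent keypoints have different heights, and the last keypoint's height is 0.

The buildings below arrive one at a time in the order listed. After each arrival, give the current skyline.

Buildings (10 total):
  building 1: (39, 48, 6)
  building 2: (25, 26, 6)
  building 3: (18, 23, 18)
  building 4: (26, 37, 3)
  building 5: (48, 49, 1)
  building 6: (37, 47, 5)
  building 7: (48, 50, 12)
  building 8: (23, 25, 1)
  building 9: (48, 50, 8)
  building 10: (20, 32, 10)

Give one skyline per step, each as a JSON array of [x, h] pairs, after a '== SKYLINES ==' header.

== SKYLINES ==
[[39,6],[48,0]]
[[25,6],[26,0],[39,6],[48,0]]
[[18,18],[23,0],[25,6],[26,0],[39,6],[48,0]]
[[18,18],[23,0],[25,6],[26,3],[37,0],[39,6],[48,0]]
[[18,18],[23,0],[25,6],[26,3],[37,0],[39,6],[48,1],[49,0]]
[[18,18],[23,0],[25,6],[26,3],[37,5],[39,6],[48,1],[49,0]]
[[18,18],[23,0],[25,6],[26,3],[37,5],[39,6],[48,12],[50,0]]
[[18,18],[23,1],[25,6],[26,3],[37,5],[39,6],[48,12],[50,0]]
[[18,18],[23,1],[25,6],[26,3],[37,5],[39,6],[48,12],[50,0]]
[[18,18],[23,10],[32,3],[37,5],[39,6],[48,12],[50,0]]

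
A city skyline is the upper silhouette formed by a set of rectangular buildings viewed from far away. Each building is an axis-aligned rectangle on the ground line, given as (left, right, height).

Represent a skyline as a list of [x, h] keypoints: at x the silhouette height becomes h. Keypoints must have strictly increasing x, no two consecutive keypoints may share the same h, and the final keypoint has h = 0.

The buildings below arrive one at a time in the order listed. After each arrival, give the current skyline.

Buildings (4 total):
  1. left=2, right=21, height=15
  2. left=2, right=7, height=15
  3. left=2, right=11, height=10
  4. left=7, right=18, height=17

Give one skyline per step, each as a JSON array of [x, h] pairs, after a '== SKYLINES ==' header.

== SKYLINES ==
[[2,15],[21,0]]
[[2,15],[21,0]]
[[2,15],[21,0]]
[[2,15],[7,17],[18,15],[21,0]]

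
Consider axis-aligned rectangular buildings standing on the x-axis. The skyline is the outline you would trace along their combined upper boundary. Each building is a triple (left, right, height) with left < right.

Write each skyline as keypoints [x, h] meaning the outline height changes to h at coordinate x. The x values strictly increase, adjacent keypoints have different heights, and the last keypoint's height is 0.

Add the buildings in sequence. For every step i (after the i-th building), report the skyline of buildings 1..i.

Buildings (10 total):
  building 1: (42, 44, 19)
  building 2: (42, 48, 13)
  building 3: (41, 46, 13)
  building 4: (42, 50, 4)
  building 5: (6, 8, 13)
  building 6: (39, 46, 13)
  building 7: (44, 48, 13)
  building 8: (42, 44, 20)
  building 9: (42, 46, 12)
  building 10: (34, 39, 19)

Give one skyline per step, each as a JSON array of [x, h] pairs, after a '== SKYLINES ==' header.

== SKYLINES ==
[[42,19],[44,0]]
[[42,19],[44,13],[48,0]]
[[41,13],[42,19],[44,13],[48,0]]
[[41,13],[42,19],[44,13],[48,4],[50,0]]
[[6,13],[8,0],[41,13],[42,19],[44,13],[48,4],[50,0]]
[[6,13],[8,0],[39,13],[42,19],[44,13],[48,4],[50,0]]
[[6,13],[8,0],[39,13],[42,19],[44,13],[48,4],[50,0]]
[[6,13],[8,0],[39,13],[42,20],[44,13],[48,4],[50,0]]
[[6,13],[8,0],[39,13],[42,20],[44,13],[48,4],[50,0]]
[[6,13],[8,0],[34,19],[39,13],[42,20],[44,13],[48,4],[50,0]]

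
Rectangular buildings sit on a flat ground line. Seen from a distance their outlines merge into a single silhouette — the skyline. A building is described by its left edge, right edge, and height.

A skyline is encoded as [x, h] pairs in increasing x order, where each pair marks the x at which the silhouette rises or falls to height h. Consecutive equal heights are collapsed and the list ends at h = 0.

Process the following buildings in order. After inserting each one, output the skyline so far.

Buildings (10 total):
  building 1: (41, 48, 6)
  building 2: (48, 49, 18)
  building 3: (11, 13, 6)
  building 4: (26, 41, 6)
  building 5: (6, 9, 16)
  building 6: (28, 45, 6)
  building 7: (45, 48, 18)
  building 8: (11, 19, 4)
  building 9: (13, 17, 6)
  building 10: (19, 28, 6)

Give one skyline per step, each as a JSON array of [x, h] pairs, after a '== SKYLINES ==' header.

== SKYLINES ==
[[41,6],[48,0]]
[[41,6],[48,18],[49,0]]
[[11,6],[13,0],[41,6],[48,18],[49,0]]
[[11,6],[13,0],[26,6],[48,18],[49,0]]
[[6,16],[9,0],[11,6],[13,0],[26,6],[48,18],[49,0]]
[[6,16],[9,0],[11,6],[13,0],[26,6],[48,18],[49,0]]
[[6,16],[9,0],[11,6],[13,0],[26,6],[45,18],[49,0]]
[[6,16],[9,0],[11,6],[13,4],[19,0],[26,6],[45,18],[49,0]]
[[6,16],[9,0],[11,6],[17,4],[19,0],[26,6],[45,18],[49,0]]
[[6,16],[9,0],[11,6],[17,4],[19,6],[45,18],[49,0]]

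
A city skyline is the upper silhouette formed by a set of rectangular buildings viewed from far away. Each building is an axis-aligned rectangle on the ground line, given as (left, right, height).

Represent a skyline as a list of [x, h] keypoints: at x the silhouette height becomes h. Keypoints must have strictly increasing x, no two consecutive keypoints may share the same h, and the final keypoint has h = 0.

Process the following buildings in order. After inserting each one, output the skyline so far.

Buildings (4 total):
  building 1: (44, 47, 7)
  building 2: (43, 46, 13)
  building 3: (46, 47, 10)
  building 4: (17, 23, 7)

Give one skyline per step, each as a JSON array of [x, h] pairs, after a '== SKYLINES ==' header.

== SKYLINES ==
[[44,7],[47,0]]
[[43,13],[46,7],[47,0]]
[[43,13],[46,10],[47,0]]
[[17,7],[23,0],[43,13],[46,10],[47,0]]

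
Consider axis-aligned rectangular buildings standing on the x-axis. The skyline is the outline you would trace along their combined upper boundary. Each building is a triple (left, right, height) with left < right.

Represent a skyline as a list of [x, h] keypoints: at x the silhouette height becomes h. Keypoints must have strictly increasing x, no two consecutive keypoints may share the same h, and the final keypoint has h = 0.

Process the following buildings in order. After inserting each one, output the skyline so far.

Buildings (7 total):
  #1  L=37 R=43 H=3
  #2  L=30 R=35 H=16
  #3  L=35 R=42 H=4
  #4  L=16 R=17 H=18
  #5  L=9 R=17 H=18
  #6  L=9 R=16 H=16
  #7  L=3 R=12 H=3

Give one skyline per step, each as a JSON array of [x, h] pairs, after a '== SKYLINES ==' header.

== SKYLINES ==
[[37,3],[43,0]]
[[30,16],[35,0],[37,3],[43,0]]
[[30,16],[35,4],[42,3],[43,0]]
[[16,18],[17,0],[30,16],[35,4],[42,3],[43,0]]
[[9,18],[17,0],[30,16],[35,4],[42,3],[43,0]]
[[9,18],[17,0],[30,16],[35,4],[42,3],[43,0]]
[[3,3],[9,18],[17,0],[30,16],[35,4],[42,3],[43,0]]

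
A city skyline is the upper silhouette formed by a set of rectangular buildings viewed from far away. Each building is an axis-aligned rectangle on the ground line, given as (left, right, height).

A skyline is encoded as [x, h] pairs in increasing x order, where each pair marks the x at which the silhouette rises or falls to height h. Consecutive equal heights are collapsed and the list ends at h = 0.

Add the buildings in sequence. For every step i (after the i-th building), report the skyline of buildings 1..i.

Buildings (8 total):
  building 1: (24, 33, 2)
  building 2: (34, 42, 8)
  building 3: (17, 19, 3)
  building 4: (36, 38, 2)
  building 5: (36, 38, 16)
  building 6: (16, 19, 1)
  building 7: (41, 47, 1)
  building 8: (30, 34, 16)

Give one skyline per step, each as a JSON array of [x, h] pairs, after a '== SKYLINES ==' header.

== SKYLINES ==
[[24,2],[33,0]]
[[24,2],[33,0],[34,8],[42,0]]
[[17,3],[19,0],[24,2],[33,0],[34,8],[42,0]]
[[17,3],[19,0],[24,2],[33,0],[34,8],[42,0]]
[[17,3],[19,0],[24,2],[33,0],[34,8],[36,16],[38,8],[42,0]]
[[16,1],[17,3],[19,0],[24,2],[33,0],[34,8],[36,16],[38,8],[42,0]]
[[16,1],[17,3],[19,0],[24,2],[33,0],[34,8],[36,16],[38,8],[42,1],[47,0]]
[[16,1],[17,3],[19,0],[24,2],[30,16],[34,8],[36,16],[38,8],[42,1],[47,0]]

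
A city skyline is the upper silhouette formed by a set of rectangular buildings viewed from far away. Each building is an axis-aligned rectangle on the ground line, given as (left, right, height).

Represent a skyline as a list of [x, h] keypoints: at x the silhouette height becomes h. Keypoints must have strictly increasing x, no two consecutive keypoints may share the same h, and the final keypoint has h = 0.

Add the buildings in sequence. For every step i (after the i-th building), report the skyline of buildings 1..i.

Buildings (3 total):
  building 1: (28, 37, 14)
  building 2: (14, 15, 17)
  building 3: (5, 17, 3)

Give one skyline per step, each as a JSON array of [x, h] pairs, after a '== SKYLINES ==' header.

== SKYLINES ==
[[28,14],[37,0]]
[[14,17],[15,0],[28,14],[37,0]]
[[5,3],[14,17],[15,3],[17,0],[28,14],[37,0]]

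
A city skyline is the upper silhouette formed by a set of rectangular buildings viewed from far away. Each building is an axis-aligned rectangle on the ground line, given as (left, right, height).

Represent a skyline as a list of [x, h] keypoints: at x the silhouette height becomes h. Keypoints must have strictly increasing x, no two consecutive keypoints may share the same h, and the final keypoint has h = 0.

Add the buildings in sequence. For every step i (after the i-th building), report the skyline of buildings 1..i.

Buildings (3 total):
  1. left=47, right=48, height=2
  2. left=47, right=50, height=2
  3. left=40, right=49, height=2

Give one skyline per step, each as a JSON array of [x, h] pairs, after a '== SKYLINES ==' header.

== SKYLINES ==
[[47,2],[48,0]]
[[47,2],[50,0]]
[[40,2],[50,0]]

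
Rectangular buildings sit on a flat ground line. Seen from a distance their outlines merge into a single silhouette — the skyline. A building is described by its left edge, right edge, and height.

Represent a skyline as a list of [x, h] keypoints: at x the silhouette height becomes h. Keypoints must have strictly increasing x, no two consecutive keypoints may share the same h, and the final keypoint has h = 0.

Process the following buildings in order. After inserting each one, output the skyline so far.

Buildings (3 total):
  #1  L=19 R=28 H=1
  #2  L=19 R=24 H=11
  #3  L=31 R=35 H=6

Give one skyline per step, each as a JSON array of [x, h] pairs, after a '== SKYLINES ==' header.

== SKYLINES ==
[[19,1],[28,0]]
[[19,11],[24,1],[28,0]]
[[19,11],[24,1],[28,0],[31,6],[35,0]]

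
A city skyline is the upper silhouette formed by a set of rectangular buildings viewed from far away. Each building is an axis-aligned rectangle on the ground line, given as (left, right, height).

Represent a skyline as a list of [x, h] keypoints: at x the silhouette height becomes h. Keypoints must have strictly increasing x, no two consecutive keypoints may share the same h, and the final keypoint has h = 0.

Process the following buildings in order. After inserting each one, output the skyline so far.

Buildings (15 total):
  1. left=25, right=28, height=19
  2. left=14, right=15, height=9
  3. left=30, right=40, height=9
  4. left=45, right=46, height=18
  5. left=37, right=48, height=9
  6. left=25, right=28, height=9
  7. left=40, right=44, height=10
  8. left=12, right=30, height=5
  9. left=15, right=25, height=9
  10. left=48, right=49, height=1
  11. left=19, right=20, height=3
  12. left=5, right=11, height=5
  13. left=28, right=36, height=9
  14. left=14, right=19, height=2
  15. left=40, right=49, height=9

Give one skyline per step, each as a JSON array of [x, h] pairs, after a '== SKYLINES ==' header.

== SKYLINES ==
[[25,19],[28,0]]
[[14,9],[15,0],[25,19],[28,0]]
[[14,9],[15,0],[25,19],[28,0],[30,9],[40,0]]
[[14,9],[15,0],[25,19],[28,0],[30,9],[40,0],[45,18],[46,0]]
[[14,9],[15,0],[25,19],[28,0],[30,9],[45,18],[46,9],[48,0]]
[[14,9],[15,0],[25,19],[28,0],[30,9],[45,18],[46,9],[48,0]]
[[14,9],[15,0],[25,19],[28,0],[30,9],[40,10],[44,9],[45,18],[46,9],[48,0]]
[[12,5],[14,9],[15,5],[25,19],[28,5],[30,9],[40,10],[44,9],[45,18],[46,9],[48,0]]
[[12,5],[14,9],[25,19],[28,5],[30,9],[40,10],[44,9],[45,18],[46,9],[48,0]]
[[12,5],[14,9],[25,19],[28,5],[30,9],[40,10],[44,9],[45,18],[46,9],[48,1],[49,0]]
[[12,5],[14,9],[25,19],[28,5],[30,9],[40,10],[44,9],[45,18],[46,9],[48,1],[49,0]]
[[5,5],[11,0],[12,5],[14,9],[25,19],[28,5],[30,9],[40,10],[44,9],[45,18],[46,9],[48,1],[49,0]]
[[5,5],[11,0],[12,5],[14,9],[25,19],[28,9],[40,10],[44,9],[45,18],[46,9],[48,1],[49,0]]
[[5,5],[11,0],[12,5],[14,9],[25,19],[28,9],[40,10],[44,9],[45,18],[46,9],[48,1],[49,0]]
[[5,5],[11,0],[12,5],[14,9],[25,19],[28,9],[40,10],[44,9],[45,18],[46,9],[49,0]]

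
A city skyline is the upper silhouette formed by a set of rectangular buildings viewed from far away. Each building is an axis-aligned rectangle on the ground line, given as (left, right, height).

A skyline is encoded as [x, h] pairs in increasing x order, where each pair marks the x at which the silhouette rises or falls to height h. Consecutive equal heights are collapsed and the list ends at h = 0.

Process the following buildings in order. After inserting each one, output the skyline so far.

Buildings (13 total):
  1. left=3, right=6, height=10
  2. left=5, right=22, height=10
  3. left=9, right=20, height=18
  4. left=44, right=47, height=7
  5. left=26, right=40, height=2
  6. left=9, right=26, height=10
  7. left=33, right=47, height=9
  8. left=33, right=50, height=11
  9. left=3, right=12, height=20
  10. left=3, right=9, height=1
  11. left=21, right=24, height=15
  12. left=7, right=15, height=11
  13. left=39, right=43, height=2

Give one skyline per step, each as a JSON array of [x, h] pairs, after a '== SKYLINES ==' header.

== SKYLINES ==
[[3,10],[6,0]]
[[3,10],[22,0]]
[[3,10],[9,18],[20,10],[22,0]]
[[3,10],[9,18],[20,10],[22,0],[44,7],[47,0]]
[[3,10],[9,18],[20,10],[22,0],[26,2],[40,0],[44,7],[47,0]]
[[3,10],[9,18],[20,10],[26,2],[40,0],[44,7],[47,0]]
[[3,10],[9,18],[20,10],[26,2],[33,9],[47,0]]
[[3,10],[9,18],[20,10],[26,2],[33,11],[50,0]]
[[3,20],[12,18],[20,10],[26,2],[33,11],[50,0]]
[[3,20],[12,18],[20,10],[26,2],[33,11],[50,0]]
[[3,20],[12,18],[20,10],[21,15],[24,10],[26,2],[33,11],[50,0]]
[[3,20],[12,18],[20,10],[21,15],[24,10],[26,2],[33,11],[50,0]]
[[3,20],[12,18],[20,10],[21,15],[24,10],[26,2],[33,11],[50,0]]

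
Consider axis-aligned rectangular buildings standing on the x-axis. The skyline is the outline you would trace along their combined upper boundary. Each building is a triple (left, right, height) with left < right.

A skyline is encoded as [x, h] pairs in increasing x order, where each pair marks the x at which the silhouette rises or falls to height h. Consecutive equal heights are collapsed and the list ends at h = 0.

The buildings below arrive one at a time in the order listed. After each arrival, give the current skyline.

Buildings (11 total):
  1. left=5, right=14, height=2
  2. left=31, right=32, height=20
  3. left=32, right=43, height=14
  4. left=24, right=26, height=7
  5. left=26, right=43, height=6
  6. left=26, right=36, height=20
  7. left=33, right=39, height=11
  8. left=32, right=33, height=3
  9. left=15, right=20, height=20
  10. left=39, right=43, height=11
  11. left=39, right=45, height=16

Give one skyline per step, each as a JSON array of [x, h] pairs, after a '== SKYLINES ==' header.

== SKYLINES ==
[[5,2],[14,0]]
[[5,2],[14,0],[31,20],[32,0]]
[[5,2],[14,0],[31,20],[32,14],[43,0]]
[[5,2],[14,0],[24,7],[26,0],[31,20],[32,14],[43,0]]
[[5,2],[14,0],[24,7],[26,6],[31,20],[32,14],[43,0]]
[[5,2],[14,0],[24,7],[26,20],[36,14],[43,0]]
[[5,2],[14,0],[24,7],[26,20],[36,14],[43,0]]
[[5,2],[14,0],[24,7],[26,20],[36,14],[43,0]]
[[5,2],[14,0],[15,20],[20,0],[24,7],[26,20],[36,14],[43,0]]
[[5,2],[14,0],[15,20],[20,0],[24,7],[26,20],[36,14],[43,0]]
[[5,2],[14,0],[15,20],[20,0],[24,7],[26,20],[36,14],[39,16],[45,0]]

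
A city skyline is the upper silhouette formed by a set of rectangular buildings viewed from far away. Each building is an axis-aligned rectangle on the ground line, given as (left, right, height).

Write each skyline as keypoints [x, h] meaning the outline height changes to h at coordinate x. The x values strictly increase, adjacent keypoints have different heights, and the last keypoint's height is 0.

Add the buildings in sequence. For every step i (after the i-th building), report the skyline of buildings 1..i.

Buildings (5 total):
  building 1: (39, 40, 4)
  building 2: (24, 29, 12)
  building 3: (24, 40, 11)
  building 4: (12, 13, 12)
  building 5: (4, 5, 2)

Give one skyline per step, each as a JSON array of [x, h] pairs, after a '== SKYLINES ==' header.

== SKYLINES ==
[[39,4],[40,0]]
[[24,12],[29,0],[39,4],[40,0]]
[[24,12],[29,11],[40,0]]
[[12,12],[13,0],[24,12],[29,11],[40,0]]
[[4,2],[5,0],[12,12],[13,0],[24,12],[29,11],[40,0]]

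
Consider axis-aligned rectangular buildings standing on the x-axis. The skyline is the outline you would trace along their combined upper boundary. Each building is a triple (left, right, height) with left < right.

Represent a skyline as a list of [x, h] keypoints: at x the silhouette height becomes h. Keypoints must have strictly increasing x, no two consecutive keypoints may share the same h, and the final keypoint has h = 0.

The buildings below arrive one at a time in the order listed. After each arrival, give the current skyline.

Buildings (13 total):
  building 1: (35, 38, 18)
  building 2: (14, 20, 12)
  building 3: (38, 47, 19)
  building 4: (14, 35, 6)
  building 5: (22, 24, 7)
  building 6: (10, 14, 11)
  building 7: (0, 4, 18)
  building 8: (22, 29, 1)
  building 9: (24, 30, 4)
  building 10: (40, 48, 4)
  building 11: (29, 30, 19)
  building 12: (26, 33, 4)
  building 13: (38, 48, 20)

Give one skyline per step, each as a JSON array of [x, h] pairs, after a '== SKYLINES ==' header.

== SKYLINES ==
[[35,18],[38,0]]
[[14,12],[20,0],[35,18],[38,0]]
[[14,12],[20,0],[35,18],[38,19],[47,0]]
[[14,12],[20,6],[35,18],[38,19],[47,0]]
[[14,12],[20,6],[22,7],[24,6],[35,18],[38,19],[47,0]]
[[10,11],[14,12],[20,6],[22,7],[24,6],[35,18],[38,19],[47,0]]
[[0,18],[4,0],[10,11],[14,12],[20,6],[22,7],[24,6],[35,18],[38,19],[47,0]]
[[0,18],[4,0],[10,11],[14,12],[20,6],[22,7],[24,6],[35,18],[38,19],[47,0]]
[[0,18],[4,0],[10,11],[14,12],[20,6],[22,7],[24,6],[35,18],[38,19],[47,0]]
[[0,18],[4,0],[10,11],[14,12],[20,6],[22,7],[24,6],[35,18],[38,19],[47,4],[48,0]]
[[0,18],[4,0],[10,11],[14,12],[20,6],[22,7],[24,6],[29,19],[30,6],[35,18],[38,19],[47,4],[48,0]]
[[0,18],[4,0],[10,11],[14,12],[20,6],[22,7],[24,6],[29,19],[30,6],[35,18],[38,19],[47,4],[48,0]]
[[0,18],[4,0],[10,11],[14,12],[20,6],[22,7],[24,6],[29,19],[30,6],[35,18],[38,20],[48,0]]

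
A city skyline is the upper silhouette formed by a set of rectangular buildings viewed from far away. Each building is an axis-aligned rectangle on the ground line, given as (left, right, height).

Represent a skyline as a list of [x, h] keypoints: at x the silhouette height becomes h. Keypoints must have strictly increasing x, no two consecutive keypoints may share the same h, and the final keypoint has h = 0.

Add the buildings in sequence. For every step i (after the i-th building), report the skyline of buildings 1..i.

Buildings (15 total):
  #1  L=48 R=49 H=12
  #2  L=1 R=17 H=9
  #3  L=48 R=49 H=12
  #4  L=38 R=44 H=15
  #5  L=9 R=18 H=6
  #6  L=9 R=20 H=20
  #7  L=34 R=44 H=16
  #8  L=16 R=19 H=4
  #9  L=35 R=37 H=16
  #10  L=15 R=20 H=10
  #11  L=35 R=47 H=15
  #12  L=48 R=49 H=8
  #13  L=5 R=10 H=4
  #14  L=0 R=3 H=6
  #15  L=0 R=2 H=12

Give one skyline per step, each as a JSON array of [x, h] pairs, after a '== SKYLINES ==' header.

== SKYLINES ==
[[48,12],[49,0]]
[[1,9],[17,0],[48,12],[49,0]]
[[1,9],[17,0],[48,12],[49,0]]
[[1,9],[17,0],[38,15],[44,0],[48,12],[49,0]]
[[1,9],[17,6],[18,0],[38,15],[44,0],[48,12],[49,0]]
[[1,9],[9,20],[20,0],[38,15],[44,0],[48,12],[49,0]]
[[1,9],[9,20],[20,0],[34,16],[44,0],[48,12],[49,0]]
[[1,9],[9,20],[20,0],[34,16],[44,0],[48,12],[49,0]]
[[1,9],[9,20],[20,0],[34,16],[44,0],[48,12],[49,0]]
[[1,9],[9,20],[20,0],[34,16],[44,0],[48,12],[49,0]]
[[1,9],[9,20],[20,0],[34,16],[44,15],[47,0],[48,12],[49,0]]
[[1,9],[9,20],[20,0],[34,16],[44,15],[47,0],[48,12],[49,0]]
[[1,9],[9,20],[20,0],[34,16],[44,15],[47,0],[48,12],[49,0]]
[[0,6],[1,9],[9,20],[20,0],[34,16],[44,15],[47,0],[48,12],[49,0]]
[[0,12],[2,9],[9,20],[20,0],[34,16],[44,15],[47,0],[48,12],[49,0]]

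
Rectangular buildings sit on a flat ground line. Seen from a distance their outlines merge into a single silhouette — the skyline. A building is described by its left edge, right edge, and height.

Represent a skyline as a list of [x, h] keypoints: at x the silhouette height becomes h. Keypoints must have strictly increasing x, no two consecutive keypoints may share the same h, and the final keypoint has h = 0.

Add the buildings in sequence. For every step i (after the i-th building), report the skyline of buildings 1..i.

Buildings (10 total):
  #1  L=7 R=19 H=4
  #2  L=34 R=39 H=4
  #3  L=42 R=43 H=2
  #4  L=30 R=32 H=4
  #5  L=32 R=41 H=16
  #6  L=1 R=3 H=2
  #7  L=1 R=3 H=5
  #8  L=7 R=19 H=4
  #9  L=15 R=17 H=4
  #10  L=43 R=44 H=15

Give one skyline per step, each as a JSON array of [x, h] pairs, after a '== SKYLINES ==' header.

== SKYLINES ==
[[7,4],[19,0]]
[[7,4],[19,0],[34,4],[39,0]]
[[7,4],[19,0],[34,4],[39,0],[42,2],[43,0]]
[[7,4],[19,0],[30,4],[32,0],[34,4],[39,0],[42,2],[43,0]]
[[7,4],[19,0],[30,4],[32,16],[41,0],[42,2],[43,0]]
[[1,2],[3,0],[7,4],[19,0],[30,4],[32,16],[41,0],[42,2],[43,0]]
[[1,5],[3,0],[7,4],[19,0],[30,4],[32,16],[41,0],[42,2],[43,0]]
[[1,5],[3,0],[7,4],[19,0],[30,4],[32,16],[41,0],[42,2],[43,0]]
[[1,5],[3,0],[7,4],[19,0],[30,4],[32,16],[41,0],[42,2],[43,0]]
[[1,5],[3,0],[7,4],[19,0],[30,4],[32,16],[41,0],[42,2],[43,15],[44,0]]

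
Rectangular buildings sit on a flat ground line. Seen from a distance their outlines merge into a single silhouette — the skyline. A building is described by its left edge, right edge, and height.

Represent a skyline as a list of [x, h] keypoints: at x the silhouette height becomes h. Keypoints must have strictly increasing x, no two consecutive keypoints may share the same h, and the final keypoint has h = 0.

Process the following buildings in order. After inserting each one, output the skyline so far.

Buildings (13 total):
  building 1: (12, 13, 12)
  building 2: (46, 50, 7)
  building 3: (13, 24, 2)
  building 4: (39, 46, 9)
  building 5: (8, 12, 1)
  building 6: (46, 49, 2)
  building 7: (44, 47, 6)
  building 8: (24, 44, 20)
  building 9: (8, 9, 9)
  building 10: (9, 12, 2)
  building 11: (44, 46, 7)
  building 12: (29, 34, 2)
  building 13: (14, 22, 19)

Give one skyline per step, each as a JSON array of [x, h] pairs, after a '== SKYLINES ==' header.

== SKYLINES ==
[[12,12],[13,0]]
[[12,12],[13,0],[46,7],[50,0]]
[[12,12],[13,2],[24,0],[46,7],[50,0]]
[[12,12],[13,2],[24,0],[39,9],[46,7],[50,0]]
[[8,1],[12,12],[13,2],[24,0],[39,9],[46,7],[50,0]]
[[8,1],[12,12],[13,2],[24,0],[39,9],[46,7],[50,0]]
[[8,1],[12,12],[13,2],[24,0],[39,9],[46,7],[50,0]]
[[8,1],[12,12],[13,2],[24,20],[44,9],[46,7],[50,0]]
[[8,9],[9,1],[12,12],[13,2],[24,20],[44,9],[46,7],[50,0]]
[[8,9],[9,2],[12,12],[13,2],[24,20],[44,9],[46,7],[50,0]]
[[8,9],[9,2],[12,12],[13,2],[24,20],[44,9],[46,7],[50,0]]
[[8,9],[9,2],[12,12],[13,2],[24,20],[44,9],[46,7],[50,0]]
[[8,9],[9,2],[12,12],[13,2],[14,19],[22,2],[24,20],[44,9],[46,7],[50,0]]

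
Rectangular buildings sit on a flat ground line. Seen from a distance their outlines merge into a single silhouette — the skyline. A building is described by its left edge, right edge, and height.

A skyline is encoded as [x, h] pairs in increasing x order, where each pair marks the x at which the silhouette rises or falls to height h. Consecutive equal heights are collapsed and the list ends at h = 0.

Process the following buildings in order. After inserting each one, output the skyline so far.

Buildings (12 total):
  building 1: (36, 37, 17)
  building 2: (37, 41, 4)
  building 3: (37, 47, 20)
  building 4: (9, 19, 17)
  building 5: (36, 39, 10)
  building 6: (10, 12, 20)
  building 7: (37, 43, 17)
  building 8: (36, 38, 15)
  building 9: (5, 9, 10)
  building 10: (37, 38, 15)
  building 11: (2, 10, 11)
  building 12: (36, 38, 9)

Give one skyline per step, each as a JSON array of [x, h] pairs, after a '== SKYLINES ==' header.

== SKYLINES ==
[[36,17],[37,0]]
[[36,17],[37,4],[41,0]]
[[36,17],[37,20],[47,0]]
[[9,17],[19,0],[36,17],[37,20],[47,0]]
[[9,17],[19,0],[36,17],[37,20],[47,0]]
[[9,17],[10,20],[12,17],[19,0],[36,17],[37,20],[47,0]]
[[9,17],[10,20],[12,17],[19,0],[36,17],[37,20],[47,0]]
[[9,17],[10,20],[12,17],[19,0],[36,17],[37,20],[47,0]]
[[5,10],[9,17],[10,20],[12,17],[19,0],[36,17],[37,20],[47,0]]
[[5,10],[9,17],[10,20],[12,17],[19,0],[36,17],[37,20],[47,0]]
[[2,11],[9,17],[10,20],[12,17],[19,0],[36,17],[37,20],[47,0]]
[[2,11],[9,17],[10,20],[12,17],[19,0],[36,17],[37,20],[47,0]]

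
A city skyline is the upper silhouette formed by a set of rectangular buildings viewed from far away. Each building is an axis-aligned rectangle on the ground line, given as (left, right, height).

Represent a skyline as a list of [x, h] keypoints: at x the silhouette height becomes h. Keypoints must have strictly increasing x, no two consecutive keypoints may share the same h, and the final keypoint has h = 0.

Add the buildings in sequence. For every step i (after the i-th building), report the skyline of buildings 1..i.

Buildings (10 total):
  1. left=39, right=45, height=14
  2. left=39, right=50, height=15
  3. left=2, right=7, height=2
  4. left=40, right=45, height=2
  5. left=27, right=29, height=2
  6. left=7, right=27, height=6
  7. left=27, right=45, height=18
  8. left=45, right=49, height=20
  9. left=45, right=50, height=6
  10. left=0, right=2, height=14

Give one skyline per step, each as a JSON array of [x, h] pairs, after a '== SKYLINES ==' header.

== SKYLINES ==
[[39,14],[45,0]]
[[39,15],[50,0]]
[[2,2],[7,0],[39,15],[50,0]]
[[2,2],[7,0],[39,15],[50,0]]
[[2,2],[7,0],[27,2],[29,0],[39,15],[50,0]]
[[2,2],[7,6],[27,2],[29,0],[39,15],[50,0]]
[[2,2],[7,6],[27,18],[45,15],[50,0]]
[[2,2],[7,6],[27,18],[45,20],[49,15],[50,0]]
[[2,2],[7,6],[27,18],[45,20],[49,15],[50,0]]
[[0,14],[2,2],[7,6],[27,18],[45,20],[49,15],[50,0]]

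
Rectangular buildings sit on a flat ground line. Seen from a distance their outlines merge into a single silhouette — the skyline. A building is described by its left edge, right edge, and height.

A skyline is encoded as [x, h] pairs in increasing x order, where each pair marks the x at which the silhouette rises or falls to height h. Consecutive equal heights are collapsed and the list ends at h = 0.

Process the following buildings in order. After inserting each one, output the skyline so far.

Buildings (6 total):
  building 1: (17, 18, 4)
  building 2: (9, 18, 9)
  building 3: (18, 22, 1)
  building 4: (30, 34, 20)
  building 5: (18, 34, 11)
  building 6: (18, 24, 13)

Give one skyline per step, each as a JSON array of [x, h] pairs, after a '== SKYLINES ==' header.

== SKYLINES ==
[[17,4],[18,0]]
[[9,9],[18,0]]
[[9,9],[18,1],[22,0]]
[[9,9],[18,1],[22,0],[30,20],[34,0]]
[[9,9],[18,11],[30,20],[34,0]]
[[9,9],[18,13],[24,11],[30,20],[34,0]]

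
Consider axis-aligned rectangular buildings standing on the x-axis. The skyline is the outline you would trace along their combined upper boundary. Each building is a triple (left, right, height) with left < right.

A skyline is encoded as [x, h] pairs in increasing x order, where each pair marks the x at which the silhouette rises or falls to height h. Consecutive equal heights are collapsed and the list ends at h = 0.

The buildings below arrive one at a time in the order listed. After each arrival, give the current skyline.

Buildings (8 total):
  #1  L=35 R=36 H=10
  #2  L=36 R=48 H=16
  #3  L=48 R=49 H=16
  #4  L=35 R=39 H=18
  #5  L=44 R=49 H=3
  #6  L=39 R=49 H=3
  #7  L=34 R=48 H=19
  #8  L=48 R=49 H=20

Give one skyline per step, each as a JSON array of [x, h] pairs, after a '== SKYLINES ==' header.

== SKYLINES ==
[[35,10],[36,0]]
[[35,10],[36,16],[48,0]]
[[35,10],[36,16],[49,0]]
[[35,18],[39,16],[49,0]]
[[35,18],[39,16],[49,0]]
[[35,18],[39,16],[49,0]]
[[34,19],[48,16],[49,0]]
[[34,19],[48,20],[49,0]]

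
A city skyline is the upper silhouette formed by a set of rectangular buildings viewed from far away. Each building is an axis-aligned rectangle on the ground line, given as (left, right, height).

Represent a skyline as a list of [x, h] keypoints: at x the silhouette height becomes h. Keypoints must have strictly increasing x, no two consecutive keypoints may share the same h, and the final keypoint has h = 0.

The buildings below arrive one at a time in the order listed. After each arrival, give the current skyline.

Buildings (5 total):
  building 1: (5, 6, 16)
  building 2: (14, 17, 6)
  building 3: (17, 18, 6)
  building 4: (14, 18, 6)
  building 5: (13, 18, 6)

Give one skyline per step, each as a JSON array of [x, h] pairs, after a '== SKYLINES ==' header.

== SKYLINES ==
[[5,16],[6,0]]
[[5,16],[6,0],[14,6],[17,0]]
[[5,16],[6,0],[14,6],[18,0]]
[[5,16],[6,0],[14,6],[18,0]]
[[5,16],[6,0],[13,6],[18,0]]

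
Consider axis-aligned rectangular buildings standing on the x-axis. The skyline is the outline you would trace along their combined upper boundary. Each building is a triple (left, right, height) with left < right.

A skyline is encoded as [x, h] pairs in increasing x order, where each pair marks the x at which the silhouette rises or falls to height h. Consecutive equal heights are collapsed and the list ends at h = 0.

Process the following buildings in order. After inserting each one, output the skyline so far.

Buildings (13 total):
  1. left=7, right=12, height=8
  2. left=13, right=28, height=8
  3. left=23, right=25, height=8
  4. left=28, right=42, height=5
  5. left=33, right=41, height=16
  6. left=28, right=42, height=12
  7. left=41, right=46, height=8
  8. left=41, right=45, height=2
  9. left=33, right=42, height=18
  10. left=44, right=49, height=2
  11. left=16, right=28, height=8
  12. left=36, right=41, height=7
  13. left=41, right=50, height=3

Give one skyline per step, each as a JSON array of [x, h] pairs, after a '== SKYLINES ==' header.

== SKYLINES ==
[[7,8],[12,0]]
[[7,8],[12,0],[13,8],[28,0]]
[[7,8],[12,0],[13,8],[28,0]]
[[7,8],[12,0],[13,8],[28,5],[42,0]]
[[7,8],[12,0],[13,8],[28,5],[33,16],[41,5],[42,0]]
[[7,8],[12,0],[13,8],[28,12],[33,16],[41,12],[42,0]]
[[7,8],[12,0],[13,8],[28,12],[33,16],[41,12],[42,8],[46,0]]
[[7,8],[12,0],[13,8],[28,12],[33,16],[41,12],[42,8],[46,0]]
[[7,8],[12,0],[13,8],[28,12],[33,18],[42,8],[46,0]]
[[7,8],[12,0],[13,8],[28,12],[33,18],[42,8],[46,2],[49,0]]
[[7,8],[12,0],[13,8],[28,12],[33,18],[42,8],[46,2],[49,0]]
[[7,8],[12,0],[13,8],[28,12],[33,18],[42,8],[46,2],[49,0]]
[[7,8],[12,0],[13,8],[28,12],[33,18],[42,8],[46,3],[50,0]]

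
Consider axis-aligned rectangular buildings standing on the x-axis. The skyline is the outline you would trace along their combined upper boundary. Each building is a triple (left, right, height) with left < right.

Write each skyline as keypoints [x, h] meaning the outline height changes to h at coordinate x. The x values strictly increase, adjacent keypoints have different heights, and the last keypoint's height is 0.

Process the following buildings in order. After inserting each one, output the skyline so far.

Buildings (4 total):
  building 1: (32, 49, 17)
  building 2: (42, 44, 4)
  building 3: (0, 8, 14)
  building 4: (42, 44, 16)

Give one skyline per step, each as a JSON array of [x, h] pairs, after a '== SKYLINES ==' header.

== SKYLINES ==
[[32,17],[49,0]]
[[32,17],[49,0]]
[[0,14],[8,0],[32,17],[49,0]]
[[0,14],[8,0],[32,17],[49,0]]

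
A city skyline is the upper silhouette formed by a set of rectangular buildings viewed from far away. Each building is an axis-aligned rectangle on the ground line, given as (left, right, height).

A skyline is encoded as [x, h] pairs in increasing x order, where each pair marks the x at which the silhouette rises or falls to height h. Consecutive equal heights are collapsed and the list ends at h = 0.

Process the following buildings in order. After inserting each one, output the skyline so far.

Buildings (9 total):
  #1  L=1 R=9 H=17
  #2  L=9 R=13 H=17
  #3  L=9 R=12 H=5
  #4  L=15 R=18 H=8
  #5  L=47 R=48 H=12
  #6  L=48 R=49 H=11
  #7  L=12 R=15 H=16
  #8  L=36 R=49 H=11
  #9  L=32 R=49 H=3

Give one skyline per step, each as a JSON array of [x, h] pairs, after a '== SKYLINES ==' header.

== SKYLINES ==
[[1,17],[9,0]]
[[1,17],[13,0]]
[[1,17],[13,0]]
[[1,17],[13,0],[15,8],[18,0]]
[[1,17],[13,0],[15,8],[18,0],[47,12],[48,0]]
[[1,17],[13,0],[15,8],[18,0],[47,12],[48,11],[49,0]]
[[1,17],[13,16],[15,8],[18,0],[47,12],[48,11],[49,0]]
[[1,17],[13,16],[15,8],[18,0],[36,11],[47,12],[48,11],[49,0]]
[[1,17],[13,16],[15,8],[18,0],[32,3],[36,11],[47,12],[48,11],[49,0]]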